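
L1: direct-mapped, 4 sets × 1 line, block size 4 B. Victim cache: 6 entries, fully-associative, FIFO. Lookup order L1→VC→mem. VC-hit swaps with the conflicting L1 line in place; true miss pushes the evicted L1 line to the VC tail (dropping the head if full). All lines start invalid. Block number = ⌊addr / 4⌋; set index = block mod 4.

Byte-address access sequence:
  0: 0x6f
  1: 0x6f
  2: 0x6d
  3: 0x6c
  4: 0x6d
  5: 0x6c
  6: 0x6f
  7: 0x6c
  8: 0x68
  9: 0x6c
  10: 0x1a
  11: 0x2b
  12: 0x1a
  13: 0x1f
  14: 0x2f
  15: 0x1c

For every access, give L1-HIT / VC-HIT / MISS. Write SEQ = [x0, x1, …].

#0 0x6f→b27/s3 MISS; vc=[]
#1 0x6f→b27/s3 L1-HIT; vc=[]
#2 0x6d→b27/s3 L1-HIT; vc=[]
#3 0x6c→b27/s3 L1-HIT; vc=[]
#4 0x6d→b27/s3 L1-HIT; vc=[]
#5 0x6c→b27/s3 L1-HIT; vc=[]
#6 0x6f→b27/s3 L1-HIT; vc=[]
#7 0x6c→b27/s3 L1-HIT; vc=[]
#8 0x68→b26/s2 MISS; vc=[]
#9 0x6c→b27/s3 L1-HIT; vc=[]
#10 0x1a→b6/s2 MISS; vc=[26]
#11 0x2b→b10/s2 MISS; vc=[26,6]
#12 0x1a→b6/s2 VC-HIT; vc=[26,10]
#13 0x1f→b7/s3 MISS; vc=[26,10,27]
#14 0x2f→b11/s3 MISS; vc=[26,10,27,7]
#15 0x1c→b7/s3 VC-HIT; vc=[26,10,27,11]

SEQ = [MISS, L1-HIT, L1-HIT, L1-HIT, L1-HIT, L1-HIT, L1-HIT, L1-HIT, MISS, L1-HIT, MISS, MISS, VC-HIT, MISS, MISS, VC-HIT]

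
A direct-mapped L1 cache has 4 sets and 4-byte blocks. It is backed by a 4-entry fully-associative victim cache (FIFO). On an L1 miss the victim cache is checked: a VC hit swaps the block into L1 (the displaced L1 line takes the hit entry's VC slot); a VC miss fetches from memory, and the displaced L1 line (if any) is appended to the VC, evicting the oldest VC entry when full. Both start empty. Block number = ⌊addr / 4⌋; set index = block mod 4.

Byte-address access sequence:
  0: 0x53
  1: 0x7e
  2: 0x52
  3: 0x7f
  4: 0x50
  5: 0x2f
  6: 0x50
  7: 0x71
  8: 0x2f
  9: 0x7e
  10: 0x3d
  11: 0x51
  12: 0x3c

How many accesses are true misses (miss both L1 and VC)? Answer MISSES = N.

#0 0x53→b20/s0 MISS; vc=[]
#1 0x7e→b31/s3 MISS; vc=[]
#2 0x52→b20/s0 L1-HIT; vc=[]
#3 0x7f→b31/s3 L1-HIT; vc=[]
#4 0x50→b20/s0 L1-HIT; vc=[]
#5 0x2f→b11/s3 MISS; vc=[31]
#6 0x50→b20/s0 L1-HIT; vc=[31]
#7 0x71→b28/s0 MISS; vc=[31,20]
#8 0x2f→b11/s3 L1-HIT; vc=[31,20]
#9 0x7e→b31/s3 VC-HIT; vc=[11,20]
#10 0x3d→b15/s3 MISS; vc=[11,20,31]
#11 0x51→b20/s0 VC-HIT; vc=[11,28,31]
#12 0x3c→b15/s3 L1-HIT; vc=[11,28,31]

MISSES = 5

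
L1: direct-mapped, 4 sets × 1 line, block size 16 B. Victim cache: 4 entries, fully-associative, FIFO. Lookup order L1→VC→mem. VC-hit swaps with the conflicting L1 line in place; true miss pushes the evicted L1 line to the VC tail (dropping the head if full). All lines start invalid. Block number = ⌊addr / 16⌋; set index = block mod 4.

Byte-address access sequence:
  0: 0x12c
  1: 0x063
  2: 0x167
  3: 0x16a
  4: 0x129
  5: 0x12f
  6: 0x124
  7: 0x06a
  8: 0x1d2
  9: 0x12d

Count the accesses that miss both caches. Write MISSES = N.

MISSES = 4

0: 0x12c (blk 18, set 2) → MISS  vc=[]
1: 0x63 (blk 6, set 2) → MISS  vc=[18]
2: 0x167 (blk 22, set 2) → MISS  vc=[18, 6]
3: 0x16a (blk 22, set 2) → L1-HIT  vc=[18, 6]
4: 0x129 (blk 18, set 2) → VC-HIT  vc=[22, 6]
5: 0x12f (blk 18, set 2) → L1-HIT  vc=[22, 6]
6: 0x124 (blk 18, set 2) → L1-HIT  vc=[22, 6]
7: 0x6a (blk 6, set 2) → VC-HIT  vc=[22, 18]
8: 0x1d2 (blk 29, set 1) → MISS  vc=[22, 18]
9: 0x12d (blk 18, set 2) → VC-HIT  vc=[22, 6]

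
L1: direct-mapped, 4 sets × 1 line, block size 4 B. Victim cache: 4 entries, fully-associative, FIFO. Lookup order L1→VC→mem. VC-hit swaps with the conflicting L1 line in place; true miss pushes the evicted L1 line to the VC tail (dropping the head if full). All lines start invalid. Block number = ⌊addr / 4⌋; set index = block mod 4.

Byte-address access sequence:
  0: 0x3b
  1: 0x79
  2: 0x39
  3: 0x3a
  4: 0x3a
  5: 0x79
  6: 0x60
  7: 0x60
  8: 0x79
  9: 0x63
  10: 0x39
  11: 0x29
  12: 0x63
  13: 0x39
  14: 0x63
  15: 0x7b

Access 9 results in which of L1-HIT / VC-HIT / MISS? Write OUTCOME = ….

OUTCOME = L1-HIT

0: 0x3b (blk 14, set 2) → MISS  vc=[]
1: 0x79 (blk 30, set 2) → MISS  vc=[14]
2: 0x39 (blk 14, set 2) → VC-HIT  vc=[30]
3: 0x3a (blk 14, set 2) → L1-HIT  vc=[30]
4: 0x3a (blk 14, set 2) → L1-HIT  vc=[30]
5: 0x79 (blk 30, set 2) → VC-HIT  vc=[14]
6: 0x60 (blk 24, set 0) → MISS  vc=[14]
7: 0x60 (blk 24, set 0) → L1-HIT  vc=[14]
8: 0x79 (blk 30, set 2) → L1-HIT  vc=[14]
9: 0x63 (blk 24, set 0) → L1-HIT  vc=[14]
10: 0x39 (blk 14, set 2) → VC-HIT  vc=[30]
11: 0x29 (blk 10, set 2) → MISS  vc=[30, 14]
12: 0x63 (blk 24, set 0) → L1-HIT  vc=[30, 14]
13: 0x39 (blk 14, set 2) → VC-HIT  vc=[30, 10]
14: 0x63 (blk 24, set 0) → L1-HIT  vc=[30, 10]
15: 0x7b (blk 30, set 2) → VC-HIT  vc=[14, 10]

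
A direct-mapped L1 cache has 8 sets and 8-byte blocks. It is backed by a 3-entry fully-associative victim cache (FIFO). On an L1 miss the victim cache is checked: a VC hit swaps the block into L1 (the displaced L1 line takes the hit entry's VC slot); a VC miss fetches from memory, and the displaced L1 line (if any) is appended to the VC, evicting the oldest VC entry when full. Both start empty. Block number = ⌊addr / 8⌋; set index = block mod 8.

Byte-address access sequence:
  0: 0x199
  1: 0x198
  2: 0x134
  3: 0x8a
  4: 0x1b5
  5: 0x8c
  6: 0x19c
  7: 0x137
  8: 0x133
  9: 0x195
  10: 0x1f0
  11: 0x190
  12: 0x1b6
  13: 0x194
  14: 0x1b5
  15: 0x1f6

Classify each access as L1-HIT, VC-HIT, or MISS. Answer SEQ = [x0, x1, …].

SEQ = [MISS, L1-HIT, MISS, MISS, MISS, L1-HIT, L1-HIT, VC-HIT, L1-HIT, MISS, MISS, L1-HIT, VC-HIT, L1-HIT, L1-HIT, VC-HIT]

0: 0x199 (blk 51, set 3) → MISS  vc=[]
1: 0x198 (blk 51, set 3) → L1-HIT  vc=[]
2: 0x134 (blk 38, set 6) → MISS  vc=[]
3: 0x8a (blk 17, set 1) → MISS  vc=[]
4: 0x1b5 (blk 54, set 6) → MISS  vc=[38]
5: 0x8c (blk 17, set 1) → L1-HIT  vc=[38]
6: 0x19c (blk 51, set 3) → L1-HIT  vc=[38]
7: 0x137 (blk 38, set 6) → VC-HIT  vc=[54]
8: 0x133 (blk 38, set 6) → L1-HIT  vc=[54]
9: 0x195 (blk 50, set 2) → MISS  vc=[54]
10: 0x1f0 (blk 62, set 6) → MISS  vc=[54, 38]
11: 0x190 (blk 50, set 2) → L1-HIT  vc=[54, 38]
12: 0x1b6 (blk 54, set 6) → VC-HIT  vc=[62, 38]
13: 0x194 (blk 50, set 2) → L1-HIT  vc=[62, 38]
14: 0x1b5 (blk 54, set 6) → L1-HIT  vc=[62, 38]
15: 0x1f6 (blk 62, set 6) → VC-HIT  vc=[54, 38]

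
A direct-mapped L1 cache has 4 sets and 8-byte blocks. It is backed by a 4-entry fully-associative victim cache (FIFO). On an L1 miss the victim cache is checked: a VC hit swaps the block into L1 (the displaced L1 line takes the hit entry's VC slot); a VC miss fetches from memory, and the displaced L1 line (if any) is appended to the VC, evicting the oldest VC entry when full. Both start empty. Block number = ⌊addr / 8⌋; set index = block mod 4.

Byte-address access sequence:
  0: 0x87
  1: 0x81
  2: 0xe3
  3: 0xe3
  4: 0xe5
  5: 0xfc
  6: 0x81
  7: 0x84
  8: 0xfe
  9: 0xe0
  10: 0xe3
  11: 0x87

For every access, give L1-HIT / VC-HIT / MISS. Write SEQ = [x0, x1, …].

  [0] addr=0x87 blk=16 s=0: MISS | VC []
  [1] addr=0x81 blk=16 s=0: L1-HIT | VC []
  [2] addr=0xe3 blk=28 s=0: MISS | VC [16]
  [3] addr=0xe3 blk=28 s=0: L1-HIT | VC [16]
  [4] addr=0xe5 blk=28 s=0: L1-HIT | VC [16]
  [5] addr=0xfc blk=31 s=3: MISS | VC [16]
  [6] addr=0x81 blk=16 s=0: VC-HIT | VC [28]
  [7] addr=0x84 blk=16 s=0: L1-HIT | VC [28]
  [8] addr=0xfe blk=31 s=3: L1-HIT | VC [28]
  [9] addr=0xe0 blk=28 s=0: VC-HIT | VC [16]
  [10] addr=0xe3 blk=28 s=0: L1-HIT | VC [16]
  [11] addr=0x87 blk=16 s=0: VC-HIT | VC [28]

SEQ = [MISS, L1-HIT, MISS, L1-HIT, L1-HIT, MISS, VC-HIT, L1-HIT, L1-HIT, VC-HIT, L1-HIT, VC-HIT]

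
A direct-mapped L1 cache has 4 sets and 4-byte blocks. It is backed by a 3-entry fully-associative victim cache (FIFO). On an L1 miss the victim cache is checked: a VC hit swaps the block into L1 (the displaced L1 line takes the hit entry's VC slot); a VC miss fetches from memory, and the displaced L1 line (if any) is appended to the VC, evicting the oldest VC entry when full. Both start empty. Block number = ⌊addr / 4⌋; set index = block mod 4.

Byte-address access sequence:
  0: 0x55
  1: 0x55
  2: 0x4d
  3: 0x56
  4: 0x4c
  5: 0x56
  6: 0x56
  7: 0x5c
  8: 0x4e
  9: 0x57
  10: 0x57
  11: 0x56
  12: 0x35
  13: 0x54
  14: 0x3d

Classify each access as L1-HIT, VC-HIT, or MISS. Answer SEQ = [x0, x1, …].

SEQ = [MISS, L1-HIT, MISS, L1-HIT, L1-HIT, L1-HIT, L1-HIT, MISS, VC-HIT, L1-HIT, L1-HIT, L1-HIT, MISS, VC-HIT, MISS]

#0 0x55→b21/s1 MISS; vc=[]
#1 0x55→b21/s1 L1-HIT; vc=[]
#2 0x4d→b19/s3 MISS; vc=[]
#3 0x56→b21/s1 L1-HIT; vc=[]
#4 0x4c→b19/s3 L1-HIT; vc=[]
#5 0x56→b21/s1 L1-HIT; vc=[]
#6 0x56→b21/s1 L1-HIT; vc=[]
#7 0x5c→b23/s3 MISS; vc=[19]
#8 0x4e→b19/s3 VC-HIT; vc=[23]
#9 0x57→b21/s1 L1-HIT; vc=[23]
#10 0x57→b21/s1 L1-HIT; vc=[23]
#11 0x56→b21/s1 L1-HIT; vc=[23]
#12 0x35→b13/s1 MISS; vc=[23,21]
#13 0x54→b21/s1 VC-HIT; vc=[23,13]
#14 0x3d→b15/s3 MISS; vc=[23,13,19]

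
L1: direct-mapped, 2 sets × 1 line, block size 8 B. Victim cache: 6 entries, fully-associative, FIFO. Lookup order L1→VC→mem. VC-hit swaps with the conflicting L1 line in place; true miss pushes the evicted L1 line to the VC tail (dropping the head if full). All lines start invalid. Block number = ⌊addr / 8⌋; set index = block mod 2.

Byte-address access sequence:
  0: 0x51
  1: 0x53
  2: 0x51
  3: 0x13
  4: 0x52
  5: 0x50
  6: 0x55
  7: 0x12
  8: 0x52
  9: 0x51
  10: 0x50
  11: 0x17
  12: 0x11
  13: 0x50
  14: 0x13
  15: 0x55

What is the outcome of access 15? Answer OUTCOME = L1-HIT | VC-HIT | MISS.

OUTCOME = VC-HIT

  [0] addr=0x51 blk=10 s=0: MISS | VC []
  [1] addr=0x53 blk=10 s=0: L1-HIT | VC []
  [2] addr=0x51 blk=10 s=0: L1-HIT | VC []
  [3] addr=0x13 blk=2 s=0: MISS | VC [10]
  [4] addr=0x52 blk=10 s=0: VC-HIT | VC [2]
  [5] addr=0x50 blk=10 s=0: L1-HIT | VC [2]
  [6] addr=0x55 blk=10 s=0: L1-HIT | VC [2]
  [7] addr=0x12 blk=2 s=0: VC-HIT | VC [10]
  [8] addr=0x52 blk=10 s=0: VC-HIT | VC [2]
  [9] addr=0x51 blk=10 s=0: L1-HIT | VC [2]
  [10] addr=0x50 blk=10 s=0: L1-HIT | VC [2]
  [11] addr=0x17 blk=2 s=0: VC-HIT | VC [10]
  [12] addr=0x11 blk=2 s=0: L1-HIT | VC [10]
  [13] addr=0x50 blk=10 s=0: VC-HIT | VC [2]
  [14] addr=0x13 blk=2 s=0: VC-HIT | VC [10]
  [15] addr=0x55 blk=10 s=0: VC-HIT | VC [2]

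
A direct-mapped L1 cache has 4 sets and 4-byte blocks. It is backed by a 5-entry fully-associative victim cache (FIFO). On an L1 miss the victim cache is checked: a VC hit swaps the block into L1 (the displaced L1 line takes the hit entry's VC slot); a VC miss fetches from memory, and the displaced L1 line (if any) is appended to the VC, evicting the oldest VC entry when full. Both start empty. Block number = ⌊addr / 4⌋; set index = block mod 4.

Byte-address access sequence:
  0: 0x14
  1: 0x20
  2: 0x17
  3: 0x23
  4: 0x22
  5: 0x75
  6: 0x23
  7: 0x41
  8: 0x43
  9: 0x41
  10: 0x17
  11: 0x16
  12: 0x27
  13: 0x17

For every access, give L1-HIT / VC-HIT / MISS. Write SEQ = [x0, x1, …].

#0 0x14→b5/s1 MISS; vc=[]
#1 0x20→b8/s0 MISS; vc=[]
#2 0x17→b5/s1 L1-HIT; vc=[]
#3 0x23→b8/s0 L1-HIT; vc=[]
#4 0x22→b8/s0 L1-HIT; vc=[]
#5 0x75→b29/s1 MISS; vc=[5]
#6 0x23→b8/s0 L1-HIT; vc=[5]
#7 0x41→b16/s0 MISS; vc=[5,8]
#8 0x43→b16/s0 L1-HIT; vc=[5,8]
#9 0x41→b16/s0 L1-HIT; vc=[5,8]
#10 0x17→b5/s1 VC-HIT; vc=[29,8]
#11 0x16→b5/s1 L1-HIT; vc=[29,8]
#12 0x27→b9/s1 MISS; vc=[29,8,5]
#13 0x17→b5/s1 VC-HIT; vc=[29,8,9]

SEQ = [MISS, MISS, L1-HIT, L1-HIT, L1-HIT, MISS, L1-HIT, MISS, L1-HIT, L1-HIT, VC-HIT, L1-HIT, MISS, VC-HIT]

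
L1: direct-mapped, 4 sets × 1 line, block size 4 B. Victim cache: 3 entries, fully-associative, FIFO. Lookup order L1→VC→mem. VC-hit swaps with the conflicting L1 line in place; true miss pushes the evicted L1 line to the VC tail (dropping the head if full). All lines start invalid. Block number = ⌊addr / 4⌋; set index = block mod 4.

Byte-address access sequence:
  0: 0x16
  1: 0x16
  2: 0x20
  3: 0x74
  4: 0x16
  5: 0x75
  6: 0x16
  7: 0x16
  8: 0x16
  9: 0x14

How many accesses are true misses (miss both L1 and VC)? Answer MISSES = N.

0: 0x16 (blk 5, set 1) → MISS  vc=[]
1: 0x16 (blk 5, set 1) → L1-HIT  vc=[]
2: 0x20 (blk 8, set 0) → MISS  vc=[]
3: 0x74 (blk 29, set 1) → MISS  vc=[5]
4: 0x16 (blk 5, set 1) → VC-HIT  vc=[29]
5: 0x75 (blk 29, set 1) → VC-HIT  vc=[5]
6: 0x16 (blk 5, set 1) → VC-HIT  vc=[29]
7: 0x16 (blk 5, set 1) → L1-HIT  vc=[29]
8: 0x16 (blk 5, set 1) → L1-HIT  vc=[29]
9: 0x14 (blk 5, set 1) → L1-HIT  vc=[29]

MISSES = 3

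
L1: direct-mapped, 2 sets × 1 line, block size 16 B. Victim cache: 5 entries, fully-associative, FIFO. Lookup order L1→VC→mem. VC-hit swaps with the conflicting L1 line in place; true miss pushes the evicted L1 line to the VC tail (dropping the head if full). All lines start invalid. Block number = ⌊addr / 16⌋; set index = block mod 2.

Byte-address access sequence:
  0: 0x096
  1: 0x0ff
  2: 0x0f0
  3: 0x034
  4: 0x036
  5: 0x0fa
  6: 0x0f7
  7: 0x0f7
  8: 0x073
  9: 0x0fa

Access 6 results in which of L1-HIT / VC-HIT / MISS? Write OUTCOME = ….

OUTCOME = L1-HIT

  [0] addr=0x96 blk=9 s=1: MISS | VC []
  [1] addr=0xff blk=15 s=1: MISS | VC [9]
  [2] addr=0xf0 blk=15 s=1: L1-HIT | VC [9]
  [3] addr=0x34 blk=3 s=1: MISS | VC [9, 15]
  [4] addr=0x36 blk=3 s=1: L1-HIT | VC [9, 15]
  [5] addr=0xfa blk=15 s=1: VC-HIT | VC [9, 3]
  [6] addr=0xf7 blk=15 s=1: L1-HIT | VC [9, 3]
  [7] addr=0xf7 blk=15 s=1: L1-HIT | VC [9, 3]
  [8] addr=0x73 blk=7 s=1: MISS | VC [9, 3, 15]
  [9] addr=0xfa blk=15 s=1: VC-HIT | VC [9, 3, 7]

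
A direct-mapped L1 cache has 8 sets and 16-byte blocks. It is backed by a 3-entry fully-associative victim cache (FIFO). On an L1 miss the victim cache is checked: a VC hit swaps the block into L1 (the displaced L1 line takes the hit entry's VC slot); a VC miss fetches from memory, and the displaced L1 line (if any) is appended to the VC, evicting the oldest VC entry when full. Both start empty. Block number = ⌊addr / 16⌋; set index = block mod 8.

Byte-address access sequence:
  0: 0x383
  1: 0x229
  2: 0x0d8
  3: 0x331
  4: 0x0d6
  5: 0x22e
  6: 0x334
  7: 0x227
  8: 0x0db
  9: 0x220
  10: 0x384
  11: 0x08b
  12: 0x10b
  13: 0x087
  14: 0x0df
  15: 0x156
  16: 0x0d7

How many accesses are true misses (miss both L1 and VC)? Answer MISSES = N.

MISSES = 7

0: 0x383 (blk 56, set 0) → MISS  vc=[]
1: 0x229 (blk 34, set 2) → MISS  vc=[]
2: 0xd8 (blk 13, set 5) → MISS  vc=[]
3: 0x331 (blk 51, set 3) → MISS  vc=[]
4: 0xd6 (blk 13, set 5) → L1-HIT  vc=[]
5: 0x22e (blk 34, set 2) → L1-HIT  vc=[]
6: 0x334 (blk 51, set 3) → L1-HIT  vc=[]
7: 0x227 (blk 34, set 2) → L1-HIT  vc=[]
8: 0xdb (blk 13, set 5) → L1-HIT  vc=[]
9: 0x220 (blk 34, set 2) → L1-HIT  vc=[]
10: 0x384 (blk 56, set 0) → L1-HIT  vc=[]
11: 0x8b (blk 8, set 0) → MISS  vc=[56]
12: 0x10b (blk 16, set 0) → MISS  vc=[56, 8]
13: 0x87 (blk 8, set 0) → VC-HIT  vc=[56, 16]
14: 0xdf (blk 13, set 5) → L1-HIT  vc=[56, 16]
15: 0x156 (blk 21, set 5) → MISS  vc=[56, 16, 13]
16: 0xd7 (blk 13, set 5) → VC-HIT  vc=[56, 16, 21]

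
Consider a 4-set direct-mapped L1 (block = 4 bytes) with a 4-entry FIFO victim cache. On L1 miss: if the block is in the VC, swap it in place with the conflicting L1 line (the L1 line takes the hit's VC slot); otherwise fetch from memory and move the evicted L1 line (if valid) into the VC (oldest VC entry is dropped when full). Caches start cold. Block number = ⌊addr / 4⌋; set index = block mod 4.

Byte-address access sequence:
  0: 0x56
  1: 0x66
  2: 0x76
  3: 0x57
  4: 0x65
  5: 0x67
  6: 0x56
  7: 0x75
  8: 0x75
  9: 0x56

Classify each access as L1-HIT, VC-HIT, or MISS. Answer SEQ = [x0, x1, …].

#0 0x56→b21/s1 MISS; vc=[]
#1 0x66→b25/s1 MISS; vc=[21]
#2 0x76→b29/s1 MISS; vc=[21,25]
#3 0x57→b21/s1 VC-HIT; vc=[29,25]
#4 0x65→b25/s1 VC-HIT; vc=[29,21]
#5 0x67→b25/s1 L1-HIT; vc=[29,21]
#6 0x56→b21/s1 VC-HIT; vc=[29,25]
#7 0x75→b29/s1 VC-HIT; vc=[21,25]
#8 0x75→b29/s1 L1-HIT; vc=[21,25]
#9 0x56→b21/s1 VC-HIT; vc=[29,25]

SEQ = [MISS, MISS, MISS, VC-HIT, VC-HIT, L1-HIT, VC-HIT, VC-HIT, L1-HIT, VC-HIT]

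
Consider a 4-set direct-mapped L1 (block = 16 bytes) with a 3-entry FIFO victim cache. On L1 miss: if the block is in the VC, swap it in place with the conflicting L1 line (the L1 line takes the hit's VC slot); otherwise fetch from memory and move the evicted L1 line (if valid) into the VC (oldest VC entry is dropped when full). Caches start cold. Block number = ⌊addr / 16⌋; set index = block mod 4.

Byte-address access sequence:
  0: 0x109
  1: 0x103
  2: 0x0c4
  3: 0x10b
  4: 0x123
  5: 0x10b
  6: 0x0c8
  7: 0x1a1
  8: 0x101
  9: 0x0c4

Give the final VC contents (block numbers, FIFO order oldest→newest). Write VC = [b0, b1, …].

VC = [16, 18]

#0 0x109→b16/s0 MISS; vc=[]
#1 0x103→b16/s0 L1-HIT; vc=[]
#2 0xc4→b12/s0 MISS; vc=[16]
#3 0x10b→b16/s0 VC-HIT; vc=[12]
#4 0x123→b18/s2 MISS; vc=[12]
#5 0x10b→b16/s0 L1-HIT; vc=[12]
#6 0xc8→b12/s0 VC-HIT; vc=[16]
#7 0x1a1→b26/s2 MISS; vc=[16,18]
#8 0x101→b16/s0 VC-HIT; vc=[12,18]
#9 0xc4→b12/s0 VC-HIT; vc=[16,18]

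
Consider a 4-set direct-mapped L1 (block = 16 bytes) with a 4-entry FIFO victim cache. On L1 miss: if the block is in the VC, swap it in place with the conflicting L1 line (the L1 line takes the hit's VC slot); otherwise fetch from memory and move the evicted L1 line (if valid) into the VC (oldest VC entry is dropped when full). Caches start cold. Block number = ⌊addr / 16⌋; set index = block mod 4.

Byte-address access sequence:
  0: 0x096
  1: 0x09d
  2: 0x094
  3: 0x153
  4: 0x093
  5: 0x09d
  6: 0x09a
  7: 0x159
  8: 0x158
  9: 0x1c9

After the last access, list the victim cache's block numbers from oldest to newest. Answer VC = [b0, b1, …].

0: 0x96 (blk 9, set 1) → MISS  vc=[]
1: 0x9d (blk 9, set 1) → L1-HIT  vc=[]
2: 0x94 (blk 9, set 1) → L1-HIT  vc=[]
3: 0x153 (blk 21, set 1) → MISS  vc=[9]
4: 0x93 (blk 9, set 1) → VC-HIT  vc=[21]
5: 0x9d (blk 9, set 1) → L1-HIT  vc=[21]
6: 0x9a (blk 9, set 1) → L1-HIT  vc=[21]
7: 0x159 (blk 21, set 1) → VC-HIT  vc=[9]
8: 0x158 (blk 21, set 1) → L1-HIT  vc=[9]
9: 0x1c9 (blk 28, set 0) → MISS  vc=[9]

VC = [9]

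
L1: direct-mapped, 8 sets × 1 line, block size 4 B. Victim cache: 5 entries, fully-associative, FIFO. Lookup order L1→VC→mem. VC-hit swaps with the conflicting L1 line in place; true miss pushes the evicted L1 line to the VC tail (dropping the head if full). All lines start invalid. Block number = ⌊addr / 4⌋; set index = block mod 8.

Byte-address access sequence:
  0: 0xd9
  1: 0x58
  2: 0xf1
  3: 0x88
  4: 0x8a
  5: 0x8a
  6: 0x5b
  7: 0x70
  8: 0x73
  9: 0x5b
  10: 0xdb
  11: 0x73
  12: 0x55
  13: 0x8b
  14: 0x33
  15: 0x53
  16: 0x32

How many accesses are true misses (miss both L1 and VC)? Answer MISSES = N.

  [0] addr=0xd9 blk=54 s=6: MISS | VC []
  [1] addr=0x58 blk=22 s=6: MISS | VC [54]
  [2] addr=0xf1 blk=60 s=4: MISS | VC [54]
  [3] addr=0x88 blk=34 s=2: MISS | VC [54]
  [4] addr=0x8a blk=34 s=2: L1-HIT | VC [54]
  [5] addr=0x8a blk=34 s=2: L1-HIT | VC [54]
  [6] addr=0x5b blk=22 s=6: L1-HIT | VC [54]
  [7] addr=0x70 blk=28 s=4: MISS | VC [54, 60]
  [8] addr=0x73 blk=28 s=4: L1-HIT | VC [54, 60]
  [9] addr=0x5b blk=22 s=6: L1-HIT | VC [54, 60]
  [10] addr=0xdb blk=54 s=6: VC-HIT | VC [22, 60]
  [11] addr=0x73 blk=28 s=4: L1-HIT | VC [22, 60]
  [12] addr=0x55 blk=21 s=5: MISS | VC [22, 60]
  [13] addr=0x8b blk=34 s=2: L1-HIT | VC [22, 60]
  [14] addr=0x33 blk=12 s=4: MISS | VC [22, 60, 28]
  [15] addr=0x53 blk=20 s=4: MISS | VC [22, 60, 28, 12]
  [16] addr=0x32 blk=12 s=4: VC-HIT | VC [22, 60, 28, 20]

MISSES = 8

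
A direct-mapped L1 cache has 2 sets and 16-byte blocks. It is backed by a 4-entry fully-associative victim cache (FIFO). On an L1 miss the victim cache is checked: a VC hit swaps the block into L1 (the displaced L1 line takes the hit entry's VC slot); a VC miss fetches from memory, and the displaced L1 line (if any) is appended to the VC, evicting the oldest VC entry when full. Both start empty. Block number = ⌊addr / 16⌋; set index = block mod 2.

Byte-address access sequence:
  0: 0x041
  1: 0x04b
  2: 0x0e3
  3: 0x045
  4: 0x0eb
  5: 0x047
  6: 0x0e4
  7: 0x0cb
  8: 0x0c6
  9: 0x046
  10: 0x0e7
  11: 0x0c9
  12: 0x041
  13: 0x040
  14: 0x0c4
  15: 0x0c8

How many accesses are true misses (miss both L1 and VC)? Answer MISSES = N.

0: 0x41 (blk 4, set 0) → MISS  vc=[]
1: 0x4b (blk 4, set 0) → L1-HIT  vc=[]
2: 0xe3 (blk 14, set 0) → MISS  vc=[4]
3: 0x45 (blk 4, set 0) → VC-HIT  vc=[14]
4: 0xeb (blk 14, set 0) → VC-HIT  vc=[4]
5: 0x47 (blk 4, set 0) → VC-HIT  vc=[14]
6: 0xe4 (blk 14, set 0) → VC-HIT  vc=[4]
7: 0xcb (blk 12, set 0) → MISS  vc=[4, 14]
8: 0xc6 (blk 12, set 0) → L1-HIT  vc=[4, 14]
9: 0x46 (blk 4, set 0) → VC-HIT  vc=[12, 14]
10: 0xe7 (blk 14, set 0) → VC-HIT  vc=[12, 4]
11: 0xc9 (blk 12, set 0) → VC-HIT  vc=[14, 4]
12: 0x41 (blk 4, set 0) → VC-HIT  vc=[14, 12]
13: 0x40 (blk 4, set 0) → L1-HIT  vc=[14, 12]
14: 0xc4 (blk 12, set 0) → VC-HIT  vc=[14, 4]
15: 0xc8 (blk 12, set 0) → L1-HIT  vc=[14, 4]

MISSES = 3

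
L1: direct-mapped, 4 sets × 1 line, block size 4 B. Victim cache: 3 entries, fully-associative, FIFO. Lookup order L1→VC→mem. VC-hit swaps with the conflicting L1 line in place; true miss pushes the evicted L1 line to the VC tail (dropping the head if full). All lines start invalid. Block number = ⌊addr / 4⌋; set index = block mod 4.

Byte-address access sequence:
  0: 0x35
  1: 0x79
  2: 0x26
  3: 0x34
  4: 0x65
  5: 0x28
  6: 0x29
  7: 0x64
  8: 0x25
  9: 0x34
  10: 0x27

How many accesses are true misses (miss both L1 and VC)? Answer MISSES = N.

MISSES = 5

  [0] addr=0x35 blk=13 s=1: MISS | VC []
  [1] addr=0x79 blk=30 s=2: MISS | VC []
  [2] addr=0x26 blk=9 s=1: MISS | VC [13]
  [3] addr=0x34 blk=13 s=1: VC-HIT | VC [9]
  [4] addr=0x65 blk=25 s=1: MISS | VC [9, 13]
  [5] addr=0x28 blk=10 s=2: MISS | VC [9, 13, 30]
  [6] addr=0x29 blk=10 s=2: L1-HIT | VC [9, 13, 30]
  [7] addr=0x64 blk=25 s=1: L1-HIT | VC [9, 13, 30]
  [8] addr=0x25 blk=9 s=1: VC-HIT | VC [25, 13, 30]
  [9] addr=0x34 blk=13 s=1: VC-HIT | VC [25, 9, 30]
  [10] addr=0x27 blk=9 s=1: VC-HIT | VC [25, 13, 30]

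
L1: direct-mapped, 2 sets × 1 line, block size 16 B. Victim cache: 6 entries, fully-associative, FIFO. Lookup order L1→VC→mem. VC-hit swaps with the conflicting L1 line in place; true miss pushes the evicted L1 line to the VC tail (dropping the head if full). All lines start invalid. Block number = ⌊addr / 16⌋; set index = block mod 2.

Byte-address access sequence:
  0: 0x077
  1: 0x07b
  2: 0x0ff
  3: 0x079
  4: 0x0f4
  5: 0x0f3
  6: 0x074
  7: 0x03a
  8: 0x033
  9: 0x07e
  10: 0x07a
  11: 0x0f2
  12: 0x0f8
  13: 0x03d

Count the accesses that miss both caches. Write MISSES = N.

  [0] addr=0x77 blk=7 s=1: MISS | VC []
  [1] addr=0x7b blk=7 s=1: L1-HIT | VC []
  [2] addr=0xff blk=15 s=1: MISS | VC [7]
  [3] addr=0x79 blk=7 s=1: VC-HIT | VC [15]
  [4] addr=0xf4 blk=15 s=1: VC-HIT | VC [7]
  [5] addr=0xf3 blk=15 s=1: L1-HIT | VC [7]
  [6] addr=0x74 blk=7 s=1: VC-HIT | VC [15]
  [7] addr=0x3a blk=3 s=1: MISS | VC [15, 7]
  [8] addr=0x33 blk=3 s=1: L1-HIT | VC [15, 7]
  [9] addr=0x7e blk=7 s=1: VC-HIT | VC [15, 3]
  [10] addr=0x7a blk=7 s=1: L1-HIT | VC [15, 3]
  [11] addr=0xf2 blk=15 s=1: VC-HIT | VC [7, 3]
  [12] addr=0xf8 blk=15 s=1: L1-HIT | VC [7, 3]
  [13] addr=0x3d blk=3 s=1: VC-HIT | VC [7, 15]

MISSES = 3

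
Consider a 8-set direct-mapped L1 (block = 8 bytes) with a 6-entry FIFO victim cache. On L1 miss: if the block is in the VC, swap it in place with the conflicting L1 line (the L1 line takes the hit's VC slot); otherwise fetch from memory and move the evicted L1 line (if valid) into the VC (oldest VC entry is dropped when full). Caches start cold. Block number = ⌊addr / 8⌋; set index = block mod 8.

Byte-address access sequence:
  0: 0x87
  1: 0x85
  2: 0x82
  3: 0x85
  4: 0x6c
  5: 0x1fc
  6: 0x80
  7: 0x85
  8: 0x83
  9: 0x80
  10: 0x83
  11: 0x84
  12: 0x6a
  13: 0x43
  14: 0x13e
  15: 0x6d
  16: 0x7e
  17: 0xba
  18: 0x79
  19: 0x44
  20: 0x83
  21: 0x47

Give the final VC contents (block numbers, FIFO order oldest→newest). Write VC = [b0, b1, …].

VC = [16, 63, 39, 23]

#0 0x87→b16/s0 MISS; vc=[]
#1 0x85→b16/s0 L1-HIT; vc=[]
#2 0x82→b16/s0 L1-HIT; vc=[]
#3 0x85→b16/s0 L1-HIT; vc=[]
#4 0x6c→b13/s5 MISS; vc=[]
#5 0x1fc→b63/s7 MISS; vc=[]
#6 0x80→b16/s0 L1-HIT; vc=[]
#7 0x85→b16/s0 L1-HIT; vc=[]
#8 0x83→b16/s0 L1-HIT; vc=[]
#9 0x80→b16/s0 L1-HIT; vc=[]
#10 0x83→b16/s0 L1-HIT; vc=[]
#11 0x84→b16/s0 L1-HIT; vc=[]
#12 0x6a→b13/s5 L1-HIT; vc=[]
#13 0x43→b8/s0 MISS; vc=[16]
#14 0x13e→b39/s7 MISS; vc=[16,63]
#15 0x6d→b13/s5 L1-HIT; vc=[16,63]
#16 0x7e→b15/s7 MISS; vc=[16,63,39]
#17 0xba→b23/s7 MISS; vc=[16,63,39,15]
#18 0x79→b15/s7 VC-HIT; vc=[16,63,39,23]
#19 0x44→b8/s0 L1-HIT; vc=[16,63,39,23]
#20 0x83→b16/s0 VC-HIT; vc=[8,63,39,23]
#21 0x47→b8/s0 VC-HIT; vc=[16,63,39,23]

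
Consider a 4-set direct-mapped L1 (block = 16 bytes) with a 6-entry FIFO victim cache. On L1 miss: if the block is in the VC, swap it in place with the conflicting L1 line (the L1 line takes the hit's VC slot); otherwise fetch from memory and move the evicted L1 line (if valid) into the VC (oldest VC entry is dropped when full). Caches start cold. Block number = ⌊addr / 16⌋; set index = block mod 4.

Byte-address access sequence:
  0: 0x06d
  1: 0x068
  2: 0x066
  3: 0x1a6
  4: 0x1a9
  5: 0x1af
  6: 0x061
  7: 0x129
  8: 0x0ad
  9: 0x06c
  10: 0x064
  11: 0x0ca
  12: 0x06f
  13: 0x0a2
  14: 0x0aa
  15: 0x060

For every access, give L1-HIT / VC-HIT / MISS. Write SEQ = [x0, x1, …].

0: 0x6d (blk 6, set 2) → MISS  vc=[]
1: 0x68 (blk 6, set 2) → L1-HIT  vc=[]
2: 0x66 (blk 6, set 2) → L1-HIT  vc=[]
3: 0x1a6 (blk 26, set 2) → MISS  vc=[6]
4: 0x1a9 (blk 26, set 2) → L1-HIT  vc=[6]
5: 0x1af (blk 26, set 2) → L1-HIT  vc=[6]
6: 0x61 (blk 6, set 2) → VC-HIT  vc=[26]
7: 0x129 (blk 18, set 2) → MISS  vc=[26, 6]
8: 0xad (blk 10, set 2) → MISS  vc=[26, 6, 18]
9: 0x6c (blk 6, set 2) → VC-HIT  vc=[26, 10, 18]
10: 0x64 (blk 6, set 2) → L1-HIT  vc=[26, 10, 18]
11: 0xca (blk 12, set 0) → MISS  vc=[26, 10, 18]
12: 0x6f (blk 6, set 2) → L1-HIT  vc=[26, 10, 18]
13: 0xa2 (blk 10, set 2) → VC-HIT  vc=[26, 6, 18]
14: 0xaa (blk 10, set 2) → L1-HIT  vc=[26, 6, 18]
15: 0x60 (blk 6, set 2) → VC-HIT  vc=[26, 10, 18]

SEQ = [MISS, L1-HIT, L1-HIT, MISS, L1-HIT, L1-HIT, VC-HIT, MISS, MISS, VC-HIT, L1-HIT, MISS, L1-HIT, VC-HIT, L1-HIT, VC-HIT]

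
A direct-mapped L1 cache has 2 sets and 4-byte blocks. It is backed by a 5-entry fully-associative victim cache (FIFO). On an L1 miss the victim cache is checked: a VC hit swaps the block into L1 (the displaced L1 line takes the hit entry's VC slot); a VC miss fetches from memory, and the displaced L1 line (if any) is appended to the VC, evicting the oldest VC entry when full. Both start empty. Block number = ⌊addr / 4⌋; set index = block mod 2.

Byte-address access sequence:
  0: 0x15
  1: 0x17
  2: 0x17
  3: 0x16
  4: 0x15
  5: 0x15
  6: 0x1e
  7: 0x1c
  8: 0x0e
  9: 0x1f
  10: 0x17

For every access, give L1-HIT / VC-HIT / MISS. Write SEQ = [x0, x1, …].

0: 0x15 (blk 5, set 1) → MISS  vc=[]
1: 0x17 (blk 5, set 1) → L1-HIT  vc=[]
2: 0x17 (blk 5, set 1) → L1-HIT  vc=[]
3: 0x16 (blk 5, set 1) → L1-HIT  vc=[]
4: 0x15 (blk 5, set 1) → L1-HIT  vc=[]
5: 0x15 (blk 5, set 1) → L1-HIT  vc=[]
6: 0x1e (blk 7, set 1) → MISS  vc=[5]
7: 0x1c (blk 7, set 1) → L1-HIT  vc=[5]
8: 0xe (blk 3, set 1) → MISS  vc=[5, 7]
9: 0x1f (blk 7, set 1) → VC-HIT  vc=[5, 3]
10: 0x17 (blk 5, set 1) → VC-HIT  vc=[7, 3]

SEQ = [MISS, L1-HIT, L1-HIT, L1-HIT, L1-HIT, L1-HIT, MISS, L1-HIT, MISS, VC-HIT, VC-HIT]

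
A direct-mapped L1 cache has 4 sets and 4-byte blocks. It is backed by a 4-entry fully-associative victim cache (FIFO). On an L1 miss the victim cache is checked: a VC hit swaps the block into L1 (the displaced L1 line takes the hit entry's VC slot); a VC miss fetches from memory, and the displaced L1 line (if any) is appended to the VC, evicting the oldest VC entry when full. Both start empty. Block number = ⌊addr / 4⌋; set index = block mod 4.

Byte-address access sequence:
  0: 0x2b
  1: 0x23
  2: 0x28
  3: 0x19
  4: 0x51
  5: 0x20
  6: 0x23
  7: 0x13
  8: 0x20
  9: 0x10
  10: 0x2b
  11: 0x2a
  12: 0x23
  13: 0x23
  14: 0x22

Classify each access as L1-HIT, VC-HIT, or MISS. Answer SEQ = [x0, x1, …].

  [0] addr=0x2b blk=10 s=2: MISS | VC []
  [1] addr=0x23 blk=8 s=0: MISS | VC []
  [2] addr=0x28 blk=10 s=2: L1-HIT | VC []
  [3] addr=0x19 blk=6 s=2: MISS | VC [10]
  [4] addr=0x51 blk=20 s=0: MISS | VC [10, 8]
  [5] addr=0x20 blk=8 s=0: VC-HIT | VC [10, 20]
  [6] addr=0x23 blk=8 s=0: L1-HIT | VC [10, 20]
  [7] addr=0x13 blk=4 s=0: MISS | VC [10, 20, 8]
  [8] addr=0x20 blk=8 s=0: VC-HIT | VC [10, 20, 4]
  [9] addr=0x10 blk=4 s=0: VC-HIT | VC [10, 20, 8]
  [10] addr=0x2b blk=10 s=2: VC-HIT | VC [6, 20, 8]
  [11] addr=0x2a blk=10 s=2: L1-HIT | VC [6, 20, 8]
  [12] addr=0x23 blk=8 s=0: VC-HIT | VC [6, 20, 4]
  [13] addr=0x23 blk=8 s=0: L1-HIT | VC [6, 20, 4]
  [14] addr=0x22 blk=8 s=0: L1-HIT | VC [6, 20, 4]

SEQ = [MISS, MISS, L1-HIT, MISS, MISS, VC-HIT, L1-HIT, MISS, VC-HIT, VC-HIT, VC-HIT, L1-HIT, VC-HIT, L1-HIT, L1-HIT]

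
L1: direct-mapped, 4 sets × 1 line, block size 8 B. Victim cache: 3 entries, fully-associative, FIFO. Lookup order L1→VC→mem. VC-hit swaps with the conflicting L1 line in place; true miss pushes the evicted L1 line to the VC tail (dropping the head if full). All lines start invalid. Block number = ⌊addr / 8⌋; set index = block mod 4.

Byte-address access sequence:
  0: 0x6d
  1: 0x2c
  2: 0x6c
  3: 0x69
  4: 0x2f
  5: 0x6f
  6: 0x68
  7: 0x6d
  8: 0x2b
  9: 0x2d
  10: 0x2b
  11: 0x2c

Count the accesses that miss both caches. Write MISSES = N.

MISSES = 2

#0 0x6d→b13/s1 MISS; vc=[]
#1 0x2c→b5/s1 MISS; vc=[13]
#2 0x6c→b13/s1 VC-HIT; vc=[5]
#3 0x69→b13/s1 L1-HIT; vc=[5]
#4 0x2f→b5/s1 VC-HIT; vc=[13]
#5 0x6f→b13/s1 VC-HIT; vc=[5]
#6 0x68→b13/s1 L1-HIT; vc=[5]
#7 0x6d→b13/s1 L1-HIT; vc=[5]
#8 0x2b→b5/s1 VC-HIT; vc=[13]
#9 0x2d→b5/s1 L1-HIT; vc=[13]
#10 0x2b→b5/s1 L1-HIT; vc=[13]
#11 0x2c→b5/s1 L1-HIT; vc=[13]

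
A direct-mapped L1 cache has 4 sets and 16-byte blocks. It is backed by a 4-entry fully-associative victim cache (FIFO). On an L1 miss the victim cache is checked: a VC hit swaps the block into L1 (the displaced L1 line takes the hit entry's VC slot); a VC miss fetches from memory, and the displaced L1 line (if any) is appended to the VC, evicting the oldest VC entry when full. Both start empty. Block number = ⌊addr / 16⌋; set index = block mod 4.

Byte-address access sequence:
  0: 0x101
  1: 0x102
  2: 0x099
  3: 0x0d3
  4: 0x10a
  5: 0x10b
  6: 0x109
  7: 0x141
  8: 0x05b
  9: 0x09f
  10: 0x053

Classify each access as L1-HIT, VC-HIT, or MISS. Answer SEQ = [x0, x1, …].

#0 0x101→b16/s0 MISS; vc=[]
#1 0x102→b16/s0 L1-HIT; vc=[]
#2 0x99→b9/s1 MISS; vc=[]
#3 0xd3→b13/s1 MISS; vc=[9]
#4 0x10a→b16/s0 L1-HIT; vc=[9]
#5 0x10b→b16/s0 L1-HIT; vc=[9]
#6 0x109→b16/s0 L1-HIT; vc=[9]
#7 0x141→b20/s0 MISS; vc=[9,16]
#8 0x5b→b5/s1 MISS; vc=[9,16,13]
#9 0x9f→b9/s1 VC-HIT; vc=[5,16,13]
#10 0x53→b5/s1 VC-HIT; vc=[9,16,13]

SEQ = [MISS, L1-HIT, MISS, MISS, L1-HIT, L1-HIT, L1-HIT, MISS, MISS, VC-HIT, VC-HIT]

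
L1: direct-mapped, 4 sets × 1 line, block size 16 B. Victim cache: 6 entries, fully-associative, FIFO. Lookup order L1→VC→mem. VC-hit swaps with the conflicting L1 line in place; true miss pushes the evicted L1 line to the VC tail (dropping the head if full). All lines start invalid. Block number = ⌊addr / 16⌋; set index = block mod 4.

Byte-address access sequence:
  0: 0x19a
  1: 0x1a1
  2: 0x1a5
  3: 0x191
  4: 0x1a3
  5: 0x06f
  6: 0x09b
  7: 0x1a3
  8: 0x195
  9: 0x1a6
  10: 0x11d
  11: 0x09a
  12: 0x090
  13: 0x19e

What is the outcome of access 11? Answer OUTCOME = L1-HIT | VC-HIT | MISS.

0: 0x19a (blk 25, set 1) → MISS  vc=[]
1: 0x1a1 (blk 26, set 2) → MISS  vc=[]
2: 0x1a5 (blk 26, set 2) → L1-HIT  vc=[]
3: 0x191 (blk 25, set 1) → L1-HIT  vc=[]
4: 0x1a3 (blk 26, set 2) → L1-HIT  vc=[]
5: 0x6f (blk 6, set 2) → MISS  vc=[26]
6: 0x9b (blk 9, set 1) → MISS  vc=[26, 25]
7: 0x1a3 (blk 26, set 2) → VC-HIT  vc=[6, 25]
8: 0x195 (blk 25, set 1) → VC-HIT  vc=[6, 9]
9: 0x1a6 (blk 26, set 2) → L1-HIT  vc=[6, 9]
10: 0x11d (blk 17, set 1) → MISS  vc=[6, 9, 25]
11: 0x9a (blk 9, set 1) → VC-HIT  vc=[6, 17, 25]
12: 0x90 (blk 9, set 1) → L1-HIT  vc=[6, 17, 25]
13: 0x19e (blk 25, set 1) → VC-HIT  vc=[6, 17, 9]

OUTCOME = VC-HIT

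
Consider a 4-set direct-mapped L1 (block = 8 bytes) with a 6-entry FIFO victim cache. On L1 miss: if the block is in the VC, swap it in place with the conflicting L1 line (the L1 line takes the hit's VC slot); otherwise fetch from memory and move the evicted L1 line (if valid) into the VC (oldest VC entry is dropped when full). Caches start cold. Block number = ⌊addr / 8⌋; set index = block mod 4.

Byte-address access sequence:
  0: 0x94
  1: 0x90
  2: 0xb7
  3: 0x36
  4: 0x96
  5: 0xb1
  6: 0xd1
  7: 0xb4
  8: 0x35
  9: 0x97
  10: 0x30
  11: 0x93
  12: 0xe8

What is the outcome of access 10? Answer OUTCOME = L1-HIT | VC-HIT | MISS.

0: 0x94 (blk 18, set 2) → MISS  vc=[]
1: 0x90 (blk 18, set 2) → L1-HIT  vc=[]
2: 0xb7 (blk 22, set 2) → MISS  vc=[18]
3: 0x36 (blk 6, set 2) → MISS  vc=[18, 22]
4: 0x96 (blk 18, set 2) → VC-HIT  vc=[6, 22]
5: 0xb1 (blk 22, set 2) → VC-HIT  vc=[6, 18]
6: 0xd1 (blk 26, set 2) → MISS  vc=[6, 18, 22]
7: 0xb4 (blk 22, set 2) → VC-HIT  vc=[6, 18, 26]
8: 0x35 (blk 6, set 2) → VC-HIT  vc=[22, 18, 26]
9: 0x97 (blk 18, set 2) → VC-HIT  vc=[22, 6, 26]
10: 0x30 (blk 6, set 2) → VC-HIT  vc=[22, 18, 26]
11: 0x93 (blk 18, set 2) → VC-HIT  vc=[22, 6, 26]
12: 0xe8 (blk 29, set 1) → MISS  vc=[22, 6, 26]

OUTCOME = VC-HIT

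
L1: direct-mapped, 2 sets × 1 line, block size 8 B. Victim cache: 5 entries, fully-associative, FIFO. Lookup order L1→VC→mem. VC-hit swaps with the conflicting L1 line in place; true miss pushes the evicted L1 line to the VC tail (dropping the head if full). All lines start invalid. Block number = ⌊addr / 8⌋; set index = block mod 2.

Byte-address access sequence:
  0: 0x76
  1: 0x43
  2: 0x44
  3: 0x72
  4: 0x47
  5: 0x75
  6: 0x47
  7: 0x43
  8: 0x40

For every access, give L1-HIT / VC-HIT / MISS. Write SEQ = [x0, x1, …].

SEQ = [MISS, MISS, L1-HIT, VC-HIT, VC-HIT, VC-HIT, VC-HIT, L1-HIT, L1-HIT]

0: 0x76 (blk 14, set 0) → MISS  vc=[]
1: 0x43 (blk 8, set 0) → MISS  vc=[14]
2: 0x44 (blk 8, set 0) → L1-HIT  vc=[14]
3: 0x72 (blk 14, set 0) → VC-HIT  vc=[8]
4: 0x47 (blk 8, set 0) → VC-HIT  vc=[14]
5: 0x75 (blk 14, set 0) → VC-HIT  vc=[8]
6: 0x47 (blk 8, set 0) → VC-HIT  vc=[14]
7: 0x43 (blk 8, set 0) → L1-HIT  vc=[14]
8: 0x40 (blk 8, set 0) → L1-HIT  vc=[14]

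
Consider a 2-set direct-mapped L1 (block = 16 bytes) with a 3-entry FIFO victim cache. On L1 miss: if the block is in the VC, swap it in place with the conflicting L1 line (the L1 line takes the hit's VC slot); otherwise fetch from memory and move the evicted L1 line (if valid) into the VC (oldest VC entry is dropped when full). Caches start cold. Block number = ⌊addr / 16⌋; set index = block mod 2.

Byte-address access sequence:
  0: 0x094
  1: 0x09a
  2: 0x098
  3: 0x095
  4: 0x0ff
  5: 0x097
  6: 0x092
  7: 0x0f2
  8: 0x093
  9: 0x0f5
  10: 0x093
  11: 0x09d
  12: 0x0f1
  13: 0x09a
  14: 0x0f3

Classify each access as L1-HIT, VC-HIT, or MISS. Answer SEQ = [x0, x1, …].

  [0] addr=0x94 blk=9 s=1: MISS | VC []
  [1] addr=0x9a blk=9 s=1: L1-HIT | VC []
  [2] addr=0x98 blk=9 s=1: L1-HIT | VC []
  [3] addr=0x95 blk=9 s=1: L1-HIT | VC []
  [4] addr=0xff blk=15 s=1: MISS | VC [9]
  [5] addr=0x97 blk=9 s=1: VC-HIT | VC [15]
  [6] addr=0x92 blk=9 s=1: L1-HIT | VC [15]
  [7] addr=0xf2 blk=15 s=1: VC-HIT | VC [9]
  [8] addr=0x93 blk=9 s=1: VC-HIT | VC [15]
  [9] addr=0xf5 blk=15 s=1: VC-HIT | VC [9]
  [10] addr=0x93 blk=9 s=1: VC-HIT | VC [15]
  [11] addr=0x9d blk=9 s=1: L1-HIT | VC [15]
  [12] addr=0xf1 blk=15 s=1: VC-HIT | VC [9]
  [13] addr=0x9a blk=9 s=1: VC-HIT | VC [15]
  [14] addr=0xf3 blk=15 s=1: VC-HIT | VC [9]

SEQ = [MISS, L1-HIT, L1-HIT, L1-HIT, MISS, VC-HIT, L1-HIT, VC-HIT, VC-HIT, VC-HIT, VC-HIT, L1-HIT, VC-HIT, VC-HIT, VC-HIT]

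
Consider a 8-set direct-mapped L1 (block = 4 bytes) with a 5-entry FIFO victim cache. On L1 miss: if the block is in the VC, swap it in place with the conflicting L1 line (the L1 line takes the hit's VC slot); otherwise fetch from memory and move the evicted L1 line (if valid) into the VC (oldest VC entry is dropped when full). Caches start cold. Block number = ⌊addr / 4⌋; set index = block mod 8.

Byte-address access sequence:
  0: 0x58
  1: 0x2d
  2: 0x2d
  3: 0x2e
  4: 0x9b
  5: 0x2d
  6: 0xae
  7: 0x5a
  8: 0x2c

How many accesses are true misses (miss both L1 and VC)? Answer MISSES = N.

MISSES = 4

0: 0x58 (blk 22, set 6) → MISS  vc=[]
1: 0x2d (blk 11, set 3) → MISS  vc=[]
2: 0x2d (blk 11, set 3) → L1-HIT  vc=[]
3: 0x2e (blk 11, set 3) → L1-HIT  vc=[]
4: 0x9b (blk 38, set 6) → MISS  vc=[22]
5: 0x2d (blk 11, set 3) → L1-HIT  vc=[22]
6: 0xae (blk 43, set 3) → MISS  vc=[22, 11]
7: 0x5a (blk 22, set 6) → VC-HIT  vc=[38, 11]
8: 0x2c (blk 11, set 3) → VC-HIT  vc=[38, 43]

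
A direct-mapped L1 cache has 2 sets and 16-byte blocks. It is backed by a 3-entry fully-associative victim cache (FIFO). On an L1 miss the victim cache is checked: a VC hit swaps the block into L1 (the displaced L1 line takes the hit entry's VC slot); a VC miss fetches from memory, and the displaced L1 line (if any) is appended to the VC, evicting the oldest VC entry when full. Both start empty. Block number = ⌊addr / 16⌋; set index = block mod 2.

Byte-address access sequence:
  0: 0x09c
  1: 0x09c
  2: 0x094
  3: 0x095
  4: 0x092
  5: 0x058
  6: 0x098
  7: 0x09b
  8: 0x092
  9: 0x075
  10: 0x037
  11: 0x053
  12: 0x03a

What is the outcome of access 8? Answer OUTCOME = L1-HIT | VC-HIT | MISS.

OUTCOME = L1-HIT

  [0] addr=0x9c blk=9 s=1: MISS | VC []
  [1] addr=0x9c blk=9 s=1: L1-HIT | VC []
  [2] addr=0x94 blk=9 s=1: L1-HIT | VC []
  [3] addr=0x95 blk=9 s=1: L1-HIT | VC []
  [4] addr=0x92 blk=9 s=1: L1-HIT | VC []
  [5] addr=0x58 blk=5 s=1: MISS | VC [9]
  [6] addr=0x98 blk=9 s=1: VC-HIT | VC [5]
  [7] addr=0x9b blk=9 s=1: L1-HIT | VC [5]
  [8] addr=0x92 blk=9 s=1: L1-HIT | VC [5]
  [9] addr=0x75 blk=7 s=1: MISS | VC [5, 9]
  [10] addr=0x37 blk=3 s=1: MISS | VC [5, 9, 7]
  [11] addr=0x53 blk=5 s=1: VC-HIT | VC [3, 9, 7]
  [12] addr=0x3a blk=3 s=1: VC-HIT | VC [5, 9, 7]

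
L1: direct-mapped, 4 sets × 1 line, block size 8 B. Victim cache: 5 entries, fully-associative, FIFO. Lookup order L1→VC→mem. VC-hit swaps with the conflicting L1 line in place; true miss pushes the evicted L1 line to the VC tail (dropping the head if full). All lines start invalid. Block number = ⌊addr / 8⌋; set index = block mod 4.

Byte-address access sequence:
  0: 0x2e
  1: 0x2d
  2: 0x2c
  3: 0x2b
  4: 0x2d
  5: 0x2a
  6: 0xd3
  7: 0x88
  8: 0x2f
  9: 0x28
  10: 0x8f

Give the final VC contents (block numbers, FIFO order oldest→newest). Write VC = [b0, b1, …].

VC = [5]

0: 0x2e (blk 5, set 1) → MISS  vc=[]
1: 0x2d (blk 5, set 1) → L1-HIT  vc=[]
2: 0x2c (blk 5, set 1) → L1-HIT  vc=[]
3: 0x2b (blk 5, set 1) → L1-HIT  vc=[]
4: 0x2d (blk 5, set 1) → L1-HIT  vc=[]
5: 0x2a (blk 5, set 1) → L1-HIT  vc=[]
6: 0xd3 (blk 26, set 2) → MISS  vc=[]
7: 0x88 (blk 17, set 1) → MISS  vc=[5]
8: 0x2f (blk 5, set 1) → VC-HIT  vc=[17]
9: 0x28 (blk 5, set 1) → L1-HIT  vc=[17]
10: 0x8f (blk 17, set 1) → VC-HIT  vc=[5]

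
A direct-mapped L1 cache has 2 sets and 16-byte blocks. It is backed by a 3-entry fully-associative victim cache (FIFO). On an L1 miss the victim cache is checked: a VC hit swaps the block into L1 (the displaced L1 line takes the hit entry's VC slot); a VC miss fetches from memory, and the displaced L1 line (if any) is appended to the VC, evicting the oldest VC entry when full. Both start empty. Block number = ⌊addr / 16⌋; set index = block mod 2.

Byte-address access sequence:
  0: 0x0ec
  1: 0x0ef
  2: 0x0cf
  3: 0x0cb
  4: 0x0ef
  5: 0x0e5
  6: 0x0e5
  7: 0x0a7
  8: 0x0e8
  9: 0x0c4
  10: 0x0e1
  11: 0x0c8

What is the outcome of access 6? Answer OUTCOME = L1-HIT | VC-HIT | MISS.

OUTCOME = L1-HIT

#0 0xec→b14/s0 MISS; vc=[]
#1 0xef→b14/s0 L1-HIT; vc=[]
#2 0xcf→b12/s0 MISS; vc=[14]
#3 0xcb→b12/s0 L1-HIT; vc=[14]
#4 0xef→b14/s0 VC-HIT; vc=[12]
#5 0xe5→b14/s0 L1-HIT; vc=[12]
#6 0xe5→b14/s0 L1-HIT; vc=[12]
#7 0xa7→b10/s0 MISS; vc=[12,14]
#8 0xe8→b14/s0 VC-HIT; vc=[12,10]
#9 0xc4→b12/s0 VC-HIT; vc=[14,10]
#10 0xe1→b14/s0 VC-HIT; vc=[12,10]
#11 0xc8→b12/s0 VC-HIT; vc=[14,10]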